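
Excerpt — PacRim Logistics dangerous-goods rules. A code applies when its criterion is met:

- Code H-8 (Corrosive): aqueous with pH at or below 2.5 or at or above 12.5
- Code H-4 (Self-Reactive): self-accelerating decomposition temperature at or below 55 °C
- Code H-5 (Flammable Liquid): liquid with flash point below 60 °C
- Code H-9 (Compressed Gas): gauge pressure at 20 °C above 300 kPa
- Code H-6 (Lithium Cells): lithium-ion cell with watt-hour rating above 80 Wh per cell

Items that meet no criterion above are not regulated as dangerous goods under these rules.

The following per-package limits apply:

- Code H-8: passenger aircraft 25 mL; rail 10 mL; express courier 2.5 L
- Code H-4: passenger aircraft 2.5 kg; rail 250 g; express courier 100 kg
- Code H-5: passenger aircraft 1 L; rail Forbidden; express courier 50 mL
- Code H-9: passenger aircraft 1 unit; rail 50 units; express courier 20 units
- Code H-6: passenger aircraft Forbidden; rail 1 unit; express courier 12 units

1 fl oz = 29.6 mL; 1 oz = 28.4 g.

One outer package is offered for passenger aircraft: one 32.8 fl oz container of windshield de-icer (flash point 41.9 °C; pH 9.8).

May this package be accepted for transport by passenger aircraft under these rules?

Yes

Windshield de-icer: flash point 41.9 °C < 60 °C → Code H-5 (Flammable Liquid).
Code H-5 quantity: one 32.8 fl oz container = 970.88 mL.
That is within the Code H-5 passenger aircraft limit of 1 L.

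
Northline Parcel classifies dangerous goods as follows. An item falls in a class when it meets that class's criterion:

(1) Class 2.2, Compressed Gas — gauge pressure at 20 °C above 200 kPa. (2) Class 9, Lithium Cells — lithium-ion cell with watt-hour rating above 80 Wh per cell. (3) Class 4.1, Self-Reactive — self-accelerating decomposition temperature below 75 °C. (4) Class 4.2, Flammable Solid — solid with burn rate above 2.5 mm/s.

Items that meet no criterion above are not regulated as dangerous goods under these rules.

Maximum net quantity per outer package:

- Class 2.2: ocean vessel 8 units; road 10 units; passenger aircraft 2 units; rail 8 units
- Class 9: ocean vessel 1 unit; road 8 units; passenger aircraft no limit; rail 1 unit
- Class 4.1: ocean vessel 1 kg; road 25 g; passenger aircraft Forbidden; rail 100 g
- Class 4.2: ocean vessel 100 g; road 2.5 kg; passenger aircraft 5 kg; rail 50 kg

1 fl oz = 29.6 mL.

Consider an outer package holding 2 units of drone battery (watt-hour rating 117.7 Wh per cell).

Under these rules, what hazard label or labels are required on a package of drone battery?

Class 9

With watt-hour rating 117.7 Wh per cell (> 80 Wh per cell), the drone battery falls in Class 9.
Only the Class 9 label is required.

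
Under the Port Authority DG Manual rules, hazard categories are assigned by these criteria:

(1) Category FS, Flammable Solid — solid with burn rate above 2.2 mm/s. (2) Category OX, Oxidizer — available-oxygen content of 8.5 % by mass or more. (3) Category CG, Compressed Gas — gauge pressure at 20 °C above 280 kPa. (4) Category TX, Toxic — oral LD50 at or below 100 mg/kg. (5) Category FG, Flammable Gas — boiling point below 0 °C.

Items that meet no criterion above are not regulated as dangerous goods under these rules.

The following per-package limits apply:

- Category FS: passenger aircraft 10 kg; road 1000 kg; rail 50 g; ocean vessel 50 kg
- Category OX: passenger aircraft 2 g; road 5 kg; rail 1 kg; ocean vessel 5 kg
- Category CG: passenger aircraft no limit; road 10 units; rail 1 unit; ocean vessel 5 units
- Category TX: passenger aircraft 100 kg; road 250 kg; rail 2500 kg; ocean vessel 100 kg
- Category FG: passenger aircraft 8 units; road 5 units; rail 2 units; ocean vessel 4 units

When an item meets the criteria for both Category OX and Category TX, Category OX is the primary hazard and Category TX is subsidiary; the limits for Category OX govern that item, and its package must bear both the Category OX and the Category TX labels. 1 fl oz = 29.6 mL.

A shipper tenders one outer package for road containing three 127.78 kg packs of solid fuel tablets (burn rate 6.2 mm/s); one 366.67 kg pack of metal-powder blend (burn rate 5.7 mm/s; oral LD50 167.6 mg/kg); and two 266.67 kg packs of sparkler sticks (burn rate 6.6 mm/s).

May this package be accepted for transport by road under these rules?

With burn rate 6.2 mm/s (> 2.2 mm/s), the solid fuel tablets fall in Category FS.
With burn rate 5.7 mm/s (> 2.2 mm/s), the metal-powder blend falls in Category FS.
Burn rate 6.6 mm/s meets the Category FS criterion (Flammable Solid), so the sparkler sticks are Category FS.
Total Category FS: (three 127.78 kg packs = 383.34 kg) + 366.67 kg + (two 266.67 kg packs = 533.34 kg) = 1283.35 kg.
1283.35 kg exceeds the road limit of 1000 kg for Category FS.

No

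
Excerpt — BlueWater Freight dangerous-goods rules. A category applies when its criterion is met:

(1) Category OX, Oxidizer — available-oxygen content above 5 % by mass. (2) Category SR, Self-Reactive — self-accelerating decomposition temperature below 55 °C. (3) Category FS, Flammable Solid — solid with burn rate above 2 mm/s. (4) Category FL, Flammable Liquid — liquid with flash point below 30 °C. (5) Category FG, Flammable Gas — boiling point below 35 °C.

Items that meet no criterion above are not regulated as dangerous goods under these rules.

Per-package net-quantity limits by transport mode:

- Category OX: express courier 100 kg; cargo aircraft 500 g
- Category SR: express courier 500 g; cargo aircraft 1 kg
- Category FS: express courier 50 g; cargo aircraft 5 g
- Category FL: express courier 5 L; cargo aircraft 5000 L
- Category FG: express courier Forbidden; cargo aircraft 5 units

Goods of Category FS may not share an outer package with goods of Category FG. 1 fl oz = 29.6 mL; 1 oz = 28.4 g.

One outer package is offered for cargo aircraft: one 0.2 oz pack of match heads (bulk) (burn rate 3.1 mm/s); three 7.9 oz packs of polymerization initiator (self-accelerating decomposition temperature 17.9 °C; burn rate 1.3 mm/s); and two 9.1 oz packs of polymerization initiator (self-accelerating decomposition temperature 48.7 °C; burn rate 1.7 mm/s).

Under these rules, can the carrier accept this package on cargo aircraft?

Match heads (bulk): burn rate 3.1 mm/s > 2 mm/s → Category FS (Flammable Solid).
With self-accelerating decomposition temperature 17.9 °C (< 55 °C), the polymerization initiator falls in Category SR.
Polymerization initiator: self-accelerating decomposition temperature 48.7 °C < 55 °C → Category SR (Self-Reactive).
Category SR net quantity: (three 7.9 oz packs = 673.08 g) + (two 9.1 oz packs = 516.88 g) = 1189.96 g.
1189.96 g > 1 kg (cargo aircraft limit, Category SR) — over the limit.
Category FS quantity: one 0.2 oz pack = 5.68 g.
5.68 g exceeds the cargo aircraft limit of 5 g for Category FS.
The segregation rule (Category FS with Category FG) does not apply to Category SR with Category FS.

No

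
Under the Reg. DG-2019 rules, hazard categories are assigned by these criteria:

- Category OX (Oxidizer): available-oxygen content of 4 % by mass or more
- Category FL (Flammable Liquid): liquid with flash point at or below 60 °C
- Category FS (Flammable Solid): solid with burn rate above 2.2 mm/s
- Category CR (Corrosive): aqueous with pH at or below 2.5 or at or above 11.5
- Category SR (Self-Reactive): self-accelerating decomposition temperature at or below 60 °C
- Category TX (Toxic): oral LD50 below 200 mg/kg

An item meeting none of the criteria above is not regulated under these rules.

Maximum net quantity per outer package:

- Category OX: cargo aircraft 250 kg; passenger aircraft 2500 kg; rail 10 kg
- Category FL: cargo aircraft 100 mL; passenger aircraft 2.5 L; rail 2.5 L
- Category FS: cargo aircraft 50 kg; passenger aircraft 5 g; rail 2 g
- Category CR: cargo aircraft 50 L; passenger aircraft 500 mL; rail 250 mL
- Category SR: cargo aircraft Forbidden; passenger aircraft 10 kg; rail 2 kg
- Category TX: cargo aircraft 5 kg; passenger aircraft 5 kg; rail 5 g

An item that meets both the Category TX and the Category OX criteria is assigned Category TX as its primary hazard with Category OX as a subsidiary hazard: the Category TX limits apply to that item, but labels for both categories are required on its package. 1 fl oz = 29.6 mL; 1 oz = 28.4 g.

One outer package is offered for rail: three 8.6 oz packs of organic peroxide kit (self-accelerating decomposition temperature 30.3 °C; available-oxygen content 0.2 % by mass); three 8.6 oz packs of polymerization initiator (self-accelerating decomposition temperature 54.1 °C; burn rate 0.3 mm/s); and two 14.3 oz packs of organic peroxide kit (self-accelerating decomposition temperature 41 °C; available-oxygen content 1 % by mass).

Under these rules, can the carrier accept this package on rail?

No

With self-accelerating decomposition temperature 30.3 °C (≤ 60 °C), the organic peroxide kit falls in Category SR.
Polymerization initiator: self-accelerating decomposition temperature 54.1 °C ≤ 60 °C → Category SR (Self-Reactive).
With self-accelerating decomposition temperature 41 °C (≤ 60 °C), the organic peroxide kit falls in Category SR.
Category SR net quantity: (three 8.6 oz packs = 732.72 g) + (three 8.6 oz packs = 732.72 g) + (two 14.3 oz packs = 812.24 g) = 2277.68 g.
2277.68 g > 2 kg (rail limit, Category SR) — over the limit.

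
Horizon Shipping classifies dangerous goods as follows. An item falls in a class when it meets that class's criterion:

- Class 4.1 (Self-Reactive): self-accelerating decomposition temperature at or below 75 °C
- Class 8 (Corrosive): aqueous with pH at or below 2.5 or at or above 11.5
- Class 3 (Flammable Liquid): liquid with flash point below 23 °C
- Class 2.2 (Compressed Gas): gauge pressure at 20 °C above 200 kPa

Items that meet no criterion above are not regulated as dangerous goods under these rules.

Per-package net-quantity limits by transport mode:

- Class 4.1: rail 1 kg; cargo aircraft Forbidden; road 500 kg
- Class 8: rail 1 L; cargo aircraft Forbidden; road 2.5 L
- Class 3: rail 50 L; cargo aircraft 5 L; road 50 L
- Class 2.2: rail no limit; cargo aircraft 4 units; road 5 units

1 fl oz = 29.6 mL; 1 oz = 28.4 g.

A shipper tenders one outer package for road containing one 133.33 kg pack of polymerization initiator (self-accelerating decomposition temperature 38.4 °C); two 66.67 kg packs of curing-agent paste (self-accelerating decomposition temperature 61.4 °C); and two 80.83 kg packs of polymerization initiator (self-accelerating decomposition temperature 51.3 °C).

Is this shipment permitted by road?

Yes

Self-accelerating decomposition temperature 38.4 °C meets the Class 4.1 criterion (Self-Reactive), so the polymerization initiator is Class 4.1.
The curing-agent paste has self-accelerating decomposition temperature 61.4 °C, which is ≤ 75 °C, so it is Class 4.1 (Self-Reactive).
The polymerization initiator has self-accelerating decomposition temperature 51.3 °C, which is ≤ 75 °C, so it is Class 4.1 (Self-Reactive).
Total Class 4.1: 133.33 kg + (two 66.67 kg packs = 133.34 kg) + (two 80.83 kg packs = 161.66 kg) = 428.33 kg.
That is within the Class 4.1 road limit of 500 kg.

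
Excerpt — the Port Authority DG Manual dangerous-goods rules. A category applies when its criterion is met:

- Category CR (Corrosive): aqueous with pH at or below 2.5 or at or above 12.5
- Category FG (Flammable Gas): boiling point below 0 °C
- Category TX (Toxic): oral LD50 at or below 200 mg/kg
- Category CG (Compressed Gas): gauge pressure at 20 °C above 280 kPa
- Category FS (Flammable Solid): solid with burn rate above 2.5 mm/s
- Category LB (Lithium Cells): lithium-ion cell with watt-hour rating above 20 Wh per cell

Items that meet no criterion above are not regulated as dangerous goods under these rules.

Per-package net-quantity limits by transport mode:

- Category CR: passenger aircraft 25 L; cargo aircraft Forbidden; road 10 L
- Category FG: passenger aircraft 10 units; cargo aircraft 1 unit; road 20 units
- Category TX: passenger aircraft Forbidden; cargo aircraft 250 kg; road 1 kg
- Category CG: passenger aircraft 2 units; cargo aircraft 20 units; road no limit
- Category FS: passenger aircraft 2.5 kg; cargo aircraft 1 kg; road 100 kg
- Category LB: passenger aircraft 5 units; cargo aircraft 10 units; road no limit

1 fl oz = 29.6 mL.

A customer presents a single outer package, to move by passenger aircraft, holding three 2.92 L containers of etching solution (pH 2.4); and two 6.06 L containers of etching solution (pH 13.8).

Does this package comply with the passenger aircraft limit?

Yes

Etching solution: pH 2.4 ≤ 2.5 → Category CR (Corrosive).
With pH 13.8 (≥ 12.5), the etching solution falls in Category CR.
Total Category CR: (three 2.92 L containers = 8.76 L) + (two 6.06 L containers = 12.12 L) = 20.88 L.
20.88 L ≤ 25 L (passenger aircraft limit, Category CR) — within limit.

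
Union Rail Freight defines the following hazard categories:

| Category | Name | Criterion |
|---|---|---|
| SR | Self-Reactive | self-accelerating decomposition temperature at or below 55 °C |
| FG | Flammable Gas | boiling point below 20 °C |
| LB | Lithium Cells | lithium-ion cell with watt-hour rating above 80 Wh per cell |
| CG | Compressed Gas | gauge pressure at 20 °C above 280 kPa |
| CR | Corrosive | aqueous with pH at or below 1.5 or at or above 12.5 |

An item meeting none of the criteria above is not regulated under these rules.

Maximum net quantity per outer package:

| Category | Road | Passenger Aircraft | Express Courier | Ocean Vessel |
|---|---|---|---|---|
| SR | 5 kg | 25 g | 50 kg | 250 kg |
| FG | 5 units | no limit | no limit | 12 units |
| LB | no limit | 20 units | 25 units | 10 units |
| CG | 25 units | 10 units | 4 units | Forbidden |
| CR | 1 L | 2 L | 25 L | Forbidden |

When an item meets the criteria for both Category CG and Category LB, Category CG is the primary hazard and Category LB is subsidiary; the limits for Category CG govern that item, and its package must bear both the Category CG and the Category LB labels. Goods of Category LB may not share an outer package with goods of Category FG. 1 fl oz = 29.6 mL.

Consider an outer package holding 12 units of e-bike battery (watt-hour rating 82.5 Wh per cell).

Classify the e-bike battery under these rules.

Category LB

Watt-hour rating 82.5 Wh per cell meets the Category LB criterion (Lithium Cells), so the e-bike battery is Category LB.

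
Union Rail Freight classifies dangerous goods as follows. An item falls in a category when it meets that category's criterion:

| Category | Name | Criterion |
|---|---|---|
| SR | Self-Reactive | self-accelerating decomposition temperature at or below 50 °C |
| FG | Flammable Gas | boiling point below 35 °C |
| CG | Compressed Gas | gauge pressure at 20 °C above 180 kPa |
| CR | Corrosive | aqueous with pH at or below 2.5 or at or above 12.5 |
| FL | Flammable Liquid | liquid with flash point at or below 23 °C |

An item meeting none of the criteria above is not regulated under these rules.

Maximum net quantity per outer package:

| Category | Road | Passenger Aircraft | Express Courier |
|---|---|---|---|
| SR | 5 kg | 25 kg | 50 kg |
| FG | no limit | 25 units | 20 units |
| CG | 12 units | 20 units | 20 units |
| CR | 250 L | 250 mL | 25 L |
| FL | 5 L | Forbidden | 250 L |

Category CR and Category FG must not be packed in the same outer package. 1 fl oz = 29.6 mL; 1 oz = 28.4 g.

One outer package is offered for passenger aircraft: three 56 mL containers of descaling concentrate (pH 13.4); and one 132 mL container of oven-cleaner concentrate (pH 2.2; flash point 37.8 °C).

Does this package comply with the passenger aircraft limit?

Descaling concentrate: pH 13.4 ≥ 12.5 → Category CR (Corrosive).
The oven-cleaner concentrate has pH 2.2, which is ≤ 2.5, so it is Category CR (Corrosive).
Total Category CR: (three 56 mL containers = 168 mL) + 132 mL = 300 mL.
300 mL exceeds the passenger aircraft limit of 250 mL for Category CR.

No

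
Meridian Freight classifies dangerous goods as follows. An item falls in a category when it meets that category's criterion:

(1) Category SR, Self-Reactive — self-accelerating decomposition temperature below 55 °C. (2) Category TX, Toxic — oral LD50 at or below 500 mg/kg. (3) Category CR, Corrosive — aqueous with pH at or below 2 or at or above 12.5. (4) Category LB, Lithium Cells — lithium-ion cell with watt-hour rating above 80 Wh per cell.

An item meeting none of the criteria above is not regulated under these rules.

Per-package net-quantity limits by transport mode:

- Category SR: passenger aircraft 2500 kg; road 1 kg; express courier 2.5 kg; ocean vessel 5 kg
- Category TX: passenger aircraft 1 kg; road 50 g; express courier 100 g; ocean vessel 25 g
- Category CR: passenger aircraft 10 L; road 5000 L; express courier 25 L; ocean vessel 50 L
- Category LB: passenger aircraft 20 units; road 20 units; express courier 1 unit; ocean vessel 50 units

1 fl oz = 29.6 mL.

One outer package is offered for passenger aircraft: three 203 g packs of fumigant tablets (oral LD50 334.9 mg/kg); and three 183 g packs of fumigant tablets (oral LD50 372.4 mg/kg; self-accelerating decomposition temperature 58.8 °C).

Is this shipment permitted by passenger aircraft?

The fumigant tablets have oral LD50 334.9 mg/kg, which is ≤ 500 mg/kg, so they are Category TX (Toxic).
The fumigant tablets have oral LD50 372.4 mg/kg, which is ≤ 500 mg/kg, so they are Category TX (Toxic).
Total Category TX: (three 203 g packs = 609 g) + (three 183 g packs = 549 g) = 1.158 kg.
1.158 kg exceeds the passenger aircraft limit of 1 kg for Category TX.

No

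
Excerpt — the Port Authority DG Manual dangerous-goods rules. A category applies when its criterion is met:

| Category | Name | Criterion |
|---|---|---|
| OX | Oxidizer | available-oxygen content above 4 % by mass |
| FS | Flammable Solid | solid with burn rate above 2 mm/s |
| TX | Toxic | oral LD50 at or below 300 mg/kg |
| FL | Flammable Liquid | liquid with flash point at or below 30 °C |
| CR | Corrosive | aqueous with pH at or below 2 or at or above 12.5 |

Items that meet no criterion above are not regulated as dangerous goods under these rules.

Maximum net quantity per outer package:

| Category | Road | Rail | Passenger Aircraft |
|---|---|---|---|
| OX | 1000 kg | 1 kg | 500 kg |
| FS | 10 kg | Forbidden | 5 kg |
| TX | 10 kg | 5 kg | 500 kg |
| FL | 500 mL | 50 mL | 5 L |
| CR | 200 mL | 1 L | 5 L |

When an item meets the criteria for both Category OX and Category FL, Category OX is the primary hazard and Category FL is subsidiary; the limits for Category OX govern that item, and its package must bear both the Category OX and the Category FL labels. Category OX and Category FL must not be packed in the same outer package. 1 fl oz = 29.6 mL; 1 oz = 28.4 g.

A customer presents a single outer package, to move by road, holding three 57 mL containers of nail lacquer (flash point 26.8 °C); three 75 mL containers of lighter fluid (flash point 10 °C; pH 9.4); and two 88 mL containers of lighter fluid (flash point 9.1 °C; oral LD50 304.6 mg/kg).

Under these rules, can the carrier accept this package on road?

No

With flash point 26.8 °C (≤ 30 °C), the nail lacquer falls in Category FL.
The lighter fluid has flash point 10 °C, which is ≤ 30 °C, so it is Category FL (Flammable Liquid).
With flash point 9.1 °C (≤ 30 °C), the lighter fluid falls in Category FL.
Category FL net quantity: (three 57 mL containers = 171 mL) + (three 75 mL containers = 225 mL) + (two 88 mL containers = 176 mL) = 572 mL.
572 mL > 500 mL (road limit, Category FL) — over the limit.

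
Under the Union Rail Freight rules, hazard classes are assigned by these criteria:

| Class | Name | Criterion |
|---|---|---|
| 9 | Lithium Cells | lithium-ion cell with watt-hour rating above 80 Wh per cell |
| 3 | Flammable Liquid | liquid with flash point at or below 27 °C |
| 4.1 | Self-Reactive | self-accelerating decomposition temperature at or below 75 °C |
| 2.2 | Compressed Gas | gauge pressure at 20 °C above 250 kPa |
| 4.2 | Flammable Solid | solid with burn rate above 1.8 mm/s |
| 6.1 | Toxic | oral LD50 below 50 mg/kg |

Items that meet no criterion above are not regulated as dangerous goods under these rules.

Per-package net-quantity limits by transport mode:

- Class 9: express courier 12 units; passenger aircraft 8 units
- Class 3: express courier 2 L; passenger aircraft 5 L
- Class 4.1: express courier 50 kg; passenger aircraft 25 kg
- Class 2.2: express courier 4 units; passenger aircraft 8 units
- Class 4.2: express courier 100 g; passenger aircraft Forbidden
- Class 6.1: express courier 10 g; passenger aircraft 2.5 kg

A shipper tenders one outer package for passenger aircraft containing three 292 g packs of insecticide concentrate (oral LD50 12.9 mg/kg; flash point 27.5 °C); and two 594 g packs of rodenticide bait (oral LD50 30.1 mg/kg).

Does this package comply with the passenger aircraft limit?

Insecticide concentrate: oral LD50 12.9 mg/kg < 50 mg/kg → Class 6.1 (Toxic).
With oral LD50 30.1 mg/kg (< 50 mg/kg), the rodenticide bait falls in Class 6.1.
Total Class 6.1: (three 292 g packs = 876 g) + (two 594 g packs = 1.188 kg) = 2.064 kg.
That is within the Class 6.1 passenger aircraft limit of 2.5 kg.

Yes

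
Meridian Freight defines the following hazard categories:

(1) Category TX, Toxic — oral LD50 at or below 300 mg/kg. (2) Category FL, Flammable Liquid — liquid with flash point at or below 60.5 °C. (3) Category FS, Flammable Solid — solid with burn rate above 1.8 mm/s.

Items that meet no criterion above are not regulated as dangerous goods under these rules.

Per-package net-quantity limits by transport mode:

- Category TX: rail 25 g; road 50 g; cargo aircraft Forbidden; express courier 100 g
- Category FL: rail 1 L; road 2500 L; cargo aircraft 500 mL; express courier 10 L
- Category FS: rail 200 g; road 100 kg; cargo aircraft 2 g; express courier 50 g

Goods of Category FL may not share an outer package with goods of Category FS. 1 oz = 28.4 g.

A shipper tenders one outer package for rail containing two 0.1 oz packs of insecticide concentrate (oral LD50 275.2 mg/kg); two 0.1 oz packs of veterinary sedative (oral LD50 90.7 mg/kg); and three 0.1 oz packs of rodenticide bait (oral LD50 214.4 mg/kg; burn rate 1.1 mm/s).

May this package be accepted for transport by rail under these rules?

Yes

Insecticide concentrate: oral LD50 275.2 mg/kg ≤ 300 mg/kg → Category TX (Toxic).
The veterinary sedative has oral LD50 90.7 mg/kg, which is ≤ 300 mg/kg, so it is Category TX (Toxic).
Rodenticide bait: oral LD50 214.4 mg/kg ≤ 300 mg/kg → Category TX (Toxic).
Total Category TX: (two 0.1 oz packs = 5.68 g) + (two 0.1 oz packs = 5.68 g) + (three 0.1 oz packs = 8.52 g) = 19.88 g.
19.88 g ≤ 25 g (rail limit, Category TX) — within limit.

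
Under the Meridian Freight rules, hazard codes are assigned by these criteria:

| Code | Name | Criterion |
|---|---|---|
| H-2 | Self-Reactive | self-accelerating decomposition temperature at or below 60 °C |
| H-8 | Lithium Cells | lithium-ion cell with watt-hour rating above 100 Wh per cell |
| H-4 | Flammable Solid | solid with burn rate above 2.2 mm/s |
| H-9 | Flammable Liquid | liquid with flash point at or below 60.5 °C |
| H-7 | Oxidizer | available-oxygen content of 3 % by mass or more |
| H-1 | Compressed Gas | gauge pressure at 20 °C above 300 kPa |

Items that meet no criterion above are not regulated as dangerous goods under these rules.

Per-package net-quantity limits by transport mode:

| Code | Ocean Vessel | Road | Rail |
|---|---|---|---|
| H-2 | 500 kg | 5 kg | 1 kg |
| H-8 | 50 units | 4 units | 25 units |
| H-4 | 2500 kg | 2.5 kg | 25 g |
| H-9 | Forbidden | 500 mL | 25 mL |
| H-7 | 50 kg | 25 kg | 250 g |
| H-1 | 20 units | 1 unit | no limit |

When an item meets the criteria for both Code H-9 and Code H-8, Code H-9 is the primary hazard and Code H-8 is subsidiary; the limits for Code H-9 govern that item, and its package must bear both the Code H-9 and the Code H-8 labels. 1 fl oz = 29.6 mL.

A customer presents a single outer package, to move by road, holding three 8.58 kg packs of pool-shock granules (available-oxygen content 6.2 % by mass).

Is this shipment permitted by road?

Available-oxygen content 6.2 % by mass meets the Code H-7 criterion (Oxidizer), so the pool-shock granules are Code H-7.
Code H-7 quantity: three 8.58 kg packs = 25.74 kg.
25.74 kg exceeds the road limit of 25 kg for Code H-7.

No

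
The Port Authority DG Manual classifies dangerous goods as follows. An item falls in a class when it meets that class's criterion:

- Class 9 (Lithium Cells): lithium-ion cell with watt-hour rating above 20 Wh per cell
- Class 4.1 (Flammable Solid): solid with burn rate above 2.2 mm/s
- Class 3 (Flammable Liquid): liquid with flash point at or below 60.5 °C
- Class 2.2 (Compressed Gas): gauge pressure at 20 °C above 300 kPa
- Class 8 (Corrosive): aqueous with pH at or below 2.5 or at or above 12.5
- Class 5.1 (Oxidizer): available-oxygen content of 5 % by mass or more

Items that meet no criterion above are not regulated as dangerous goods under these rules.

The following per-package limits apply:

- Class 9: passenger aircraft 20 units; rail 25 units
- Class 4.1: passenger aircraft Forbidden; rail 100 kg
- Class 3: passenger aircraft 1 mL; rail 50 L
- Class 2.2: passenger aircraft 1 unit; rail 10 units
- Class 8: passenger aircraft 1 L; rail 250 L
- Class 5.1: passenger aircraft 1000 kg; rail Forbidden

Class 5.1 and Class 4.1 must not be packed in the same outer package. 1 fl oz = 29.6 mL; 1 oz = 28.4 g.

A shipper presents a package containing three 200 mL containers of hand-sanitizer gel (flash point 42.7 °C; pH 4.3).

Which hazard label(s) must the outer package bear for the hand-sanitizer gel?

The hand-sanitizer gel has flash point 42.7 °C, which is ≤ 60.5 °C, so it is Class 3 (Flammable Liquid).
Only the Class 3 label is required.

Class 3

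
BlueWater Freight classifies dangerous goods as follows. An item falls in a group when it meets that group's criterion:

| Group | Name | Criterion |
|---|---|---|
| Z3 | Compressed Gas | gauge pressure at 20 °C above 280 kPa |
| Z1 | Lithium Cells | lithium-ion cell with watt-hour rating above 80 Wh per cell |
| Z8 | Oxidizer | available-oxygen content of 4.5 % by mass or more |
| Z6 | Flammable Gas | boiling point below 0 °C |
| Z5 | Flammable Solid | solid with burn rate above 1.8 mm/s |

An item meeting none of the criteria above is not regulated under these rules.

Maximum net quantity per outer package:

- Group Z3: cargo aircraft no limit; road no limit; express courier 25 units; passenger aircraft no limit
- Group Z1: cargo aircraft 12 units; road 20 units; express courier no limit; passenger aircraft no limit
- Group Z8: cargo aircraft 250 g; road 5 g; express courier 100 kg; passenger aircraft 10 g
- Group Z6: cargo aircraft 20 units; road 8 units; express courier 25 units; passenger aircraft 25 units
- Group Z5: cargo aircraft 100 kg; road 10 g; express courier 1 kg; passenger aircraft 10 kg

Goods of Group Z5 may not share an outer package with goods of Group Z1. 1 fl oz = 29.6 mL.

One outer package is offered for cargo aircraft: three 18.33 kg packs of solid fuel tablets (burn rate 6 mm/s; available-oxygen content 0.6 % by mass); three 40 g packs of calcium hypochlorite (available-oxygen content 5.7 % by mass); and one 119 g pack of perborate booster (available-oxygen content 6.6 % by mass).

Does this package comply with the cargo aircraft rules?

Yes

With burn rate 6 mm/s (> 1.8 mm/s), the solid fuel tablets fall in Group Z5.
Calcium hypochlorite: available-oxygen content 5.7 % by mass ≥ 4.5 % by mass → Group Z8 (Oxidizer).
With available-oxygen content 6.6 % by mass (≥ 4.5 % by mass), the perborate booster falls in Group Z8.
Total Group Z8: (three 40 g packs = 120 g) + 119 g = 239 g.
That is within the Group Z8 cargo aircraft limit of 250 g.
Group Z5 quantity: three 18.33 kg packs = 54.99 kg.
54.99 kg ≤ 100 kg (cargo aircraft limit, Group Z5) — within limit.
The segregation rule (Group Z5 with Group Z1) does not apply to Group Z8 with Group Z5.
Every hazard group is within its cargo aircraft limit and no segregation rule is violated.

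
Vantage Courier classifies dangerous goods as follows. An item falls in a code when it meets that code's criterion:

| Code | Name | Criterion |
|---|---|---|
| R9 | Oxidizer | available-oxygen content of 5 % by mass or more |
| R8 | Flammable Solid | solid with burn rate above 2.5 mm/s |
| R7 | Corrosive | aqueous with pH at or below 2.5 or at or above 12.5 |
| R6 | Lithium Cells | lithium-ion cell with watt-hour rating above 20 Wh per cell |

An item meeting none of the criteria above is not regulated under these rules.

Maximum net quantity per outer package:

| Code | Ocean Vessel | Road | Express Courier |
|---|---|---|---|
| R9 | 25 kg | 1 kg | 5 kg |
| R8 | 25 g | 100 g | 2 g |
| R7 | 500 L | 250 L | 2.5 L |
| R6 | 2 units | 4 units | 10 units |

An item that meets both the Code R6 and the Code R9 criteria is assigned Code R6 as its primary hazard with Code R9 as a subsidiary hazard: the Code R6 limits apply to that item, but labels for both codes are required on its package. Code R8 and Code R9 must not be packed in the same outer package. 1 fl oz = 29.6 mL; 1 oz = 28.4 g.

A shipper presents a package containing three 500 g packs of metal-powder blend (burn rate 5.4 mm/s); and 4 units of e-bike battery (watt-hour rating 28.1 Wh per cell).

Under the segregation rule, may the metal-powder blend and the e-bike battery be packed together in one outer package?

With burn rate 5.4 mm/s (> 2.5 mm/s), the metal-powder blend falls in Code R8.
The e-bike battery has watt-hour rating 28.1 Wh per cell, which is > 20 Wh per cell, so it is Code R6 (Lithium Cells).
No segregation rule bars Code R8 with Code R6.

Yes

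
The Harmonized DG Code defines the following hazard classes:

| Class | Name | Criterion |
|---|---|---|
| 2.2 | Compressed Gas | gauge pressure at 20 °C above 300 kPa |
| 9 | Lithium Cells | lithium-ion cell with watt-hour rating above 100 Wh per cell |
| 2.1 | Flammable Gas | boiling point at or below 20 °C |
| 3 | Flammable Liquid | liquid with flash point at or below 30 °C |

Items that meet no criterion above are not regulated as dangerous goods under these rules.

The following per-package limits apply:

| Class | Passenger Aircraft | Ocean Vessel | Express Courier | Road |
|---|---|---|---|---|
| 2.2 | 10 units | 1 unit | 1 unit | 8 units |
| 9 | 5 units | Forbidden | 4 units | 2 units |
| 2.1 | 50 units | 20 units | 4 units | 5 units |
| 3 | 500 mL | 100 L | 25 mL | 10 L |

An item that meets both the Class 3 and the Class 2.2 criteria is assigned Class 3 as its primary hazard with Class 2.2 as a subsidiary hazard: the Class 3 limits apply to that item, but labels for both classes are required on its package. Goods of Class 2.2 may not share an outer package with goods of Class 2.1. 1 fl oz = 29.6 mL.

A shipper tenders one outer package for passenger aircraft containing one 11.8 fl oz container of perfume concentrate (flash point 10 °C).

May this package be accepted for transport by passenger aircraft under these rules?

Perfume concentrate: flash point 10 °C ≤ 30 °C → Class 3 (Flammable Liquid).
Class 3 quantity: one 11.8 fl oz container = 349.28 mL.
349.28 mL is within the passenger aircraft limit of 500 mL for Class 3.

Yes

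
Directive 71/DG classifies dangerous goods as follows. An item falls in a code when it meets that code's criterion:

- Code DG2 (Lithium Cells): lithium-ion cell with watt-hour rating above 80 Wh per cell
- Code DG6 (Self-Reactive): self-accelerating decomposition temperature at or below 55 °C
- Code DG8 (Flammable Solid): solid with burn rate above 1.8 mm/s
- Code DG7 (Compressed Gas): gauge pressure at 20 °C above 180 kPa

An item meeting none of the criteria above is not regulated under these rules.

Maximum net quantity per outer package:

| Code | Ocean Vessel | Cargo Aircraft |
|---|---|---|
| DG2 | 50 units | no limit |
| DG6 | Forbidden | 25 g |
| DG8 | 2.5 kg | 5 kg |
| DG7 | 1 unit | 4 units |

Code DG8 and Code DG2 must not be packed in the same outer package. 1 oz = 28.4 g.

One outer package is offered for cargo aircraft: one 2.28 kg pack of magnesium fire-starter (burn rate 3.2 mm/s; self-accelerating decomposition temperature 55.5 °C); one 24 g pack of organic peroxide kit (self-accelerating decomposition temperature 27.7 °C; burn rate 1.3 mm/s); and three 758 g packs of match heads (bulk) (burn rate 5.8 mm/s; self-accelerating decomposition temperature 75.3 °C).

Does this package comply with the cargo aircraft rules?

Yes

Burn rate 3.2 mm/s meets the Code DG8 criterion (Flammable Solid), so the magnesium fire-starter is Code DG8.
With self-accelerating decomposition temperature 27.7 °C (≤ 55 °C), the organic peroxide kit falls in Code DG6.
With burn rate 5.8 mm/s (> 1.8 mm/s), the match heads (bulk) fall in Code DG8.
Code DG8 net quantity: 2.28 kg + (three 758 g packs = 2.274 kg) = 4.554 kg.
That is within the Code DG8 cargo aircraft limit of 5 kg.
Code DG6 quantity: 24 g.
24 g is within the cargo aircraft limit of 25 g for Code DG6.
The segregation rule (Code DG8 with Code DG2) does not apply to Code DG8 with Code DG6.
Every hazard code is within its cargo aircraft limit and no segregation rule is violated.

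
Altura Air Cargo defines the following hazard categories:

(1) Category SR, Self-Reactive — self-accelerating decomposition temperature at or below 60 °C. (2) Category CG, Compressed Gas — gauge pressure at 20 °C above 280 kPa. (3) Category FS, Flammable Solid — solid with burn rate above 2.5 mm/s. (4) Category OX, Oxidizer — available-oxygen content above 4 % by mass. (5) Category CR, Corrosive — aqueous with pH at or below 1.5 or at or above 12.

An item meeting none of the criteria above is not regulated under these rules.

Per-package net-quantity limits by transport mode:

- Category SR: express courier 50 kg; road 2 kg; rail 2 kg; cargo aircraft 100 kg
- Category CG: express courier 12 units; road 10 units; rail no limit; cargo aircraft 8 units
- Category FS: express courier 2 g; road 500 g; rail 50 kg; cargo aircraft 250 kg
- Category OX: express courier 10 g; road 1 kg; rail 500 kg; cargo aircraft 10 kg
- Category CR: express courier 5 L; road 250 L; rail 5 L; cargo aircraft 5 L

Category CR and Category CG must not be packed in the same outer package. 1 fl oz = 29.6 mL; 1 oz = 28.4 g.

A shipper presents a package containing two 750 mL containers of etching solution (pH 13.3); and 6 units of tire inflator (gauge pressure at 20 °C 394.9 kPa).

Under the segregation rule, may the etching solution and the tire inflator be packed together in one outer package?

Etching solution: pH 13.3 ≥ 12 → Category CR (Corrosive).
With gauge pressure at 20 °C 394.9 kPa (> 280 kPa), the tire inflator falls in Category CG.
Category CR and Category CG may not share an outer package.

No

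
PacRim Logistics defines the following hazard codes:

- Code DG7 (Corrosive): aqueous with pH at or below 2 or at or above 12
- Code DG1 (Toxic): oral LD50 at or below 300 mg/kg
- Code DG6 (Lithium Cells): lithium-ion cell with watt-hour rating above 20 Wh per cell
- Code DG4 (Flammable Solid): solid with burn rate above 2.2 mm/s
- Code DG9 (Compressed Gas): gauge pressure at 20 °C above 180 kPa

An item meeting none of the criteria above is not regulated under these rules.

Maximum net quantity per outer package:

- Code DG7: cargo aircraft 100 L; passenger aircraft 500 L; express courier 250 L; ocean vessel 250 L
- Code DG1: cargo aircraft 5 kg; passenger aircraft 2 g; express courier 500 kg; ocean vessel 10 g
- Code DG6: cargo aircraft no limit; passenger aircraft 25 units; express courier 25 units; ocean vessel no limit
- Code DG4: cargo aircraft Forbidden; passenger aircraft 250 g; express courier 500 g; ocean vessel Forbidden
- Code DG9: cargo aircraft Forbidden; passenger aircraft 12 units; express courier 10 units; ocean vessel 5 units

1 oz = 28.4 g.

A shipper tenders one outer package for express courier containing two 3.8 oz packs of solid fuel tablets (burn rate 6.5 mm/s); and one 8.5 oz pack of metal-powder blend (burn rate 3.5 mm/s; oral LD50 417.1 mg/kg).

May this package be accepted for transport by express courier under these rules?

Burn rate 6.5 mm/s meets the Code DG4 criterion (Flammable Solid), so the solid fuel tablets are Code DG4.
Burn rate 3.5 mm/s meets the Code DG4 criterion (Flammable Solid), so the metal-powder blend is Code DG4.
Code DG4 net quantity: (two 3.8 oz packs = 215.84 g) + (one 8.5 oz pack = 241.4 g) = 457.24 g.
457.24 g is within the express courier limit of 500 g for Code DG4.

Yes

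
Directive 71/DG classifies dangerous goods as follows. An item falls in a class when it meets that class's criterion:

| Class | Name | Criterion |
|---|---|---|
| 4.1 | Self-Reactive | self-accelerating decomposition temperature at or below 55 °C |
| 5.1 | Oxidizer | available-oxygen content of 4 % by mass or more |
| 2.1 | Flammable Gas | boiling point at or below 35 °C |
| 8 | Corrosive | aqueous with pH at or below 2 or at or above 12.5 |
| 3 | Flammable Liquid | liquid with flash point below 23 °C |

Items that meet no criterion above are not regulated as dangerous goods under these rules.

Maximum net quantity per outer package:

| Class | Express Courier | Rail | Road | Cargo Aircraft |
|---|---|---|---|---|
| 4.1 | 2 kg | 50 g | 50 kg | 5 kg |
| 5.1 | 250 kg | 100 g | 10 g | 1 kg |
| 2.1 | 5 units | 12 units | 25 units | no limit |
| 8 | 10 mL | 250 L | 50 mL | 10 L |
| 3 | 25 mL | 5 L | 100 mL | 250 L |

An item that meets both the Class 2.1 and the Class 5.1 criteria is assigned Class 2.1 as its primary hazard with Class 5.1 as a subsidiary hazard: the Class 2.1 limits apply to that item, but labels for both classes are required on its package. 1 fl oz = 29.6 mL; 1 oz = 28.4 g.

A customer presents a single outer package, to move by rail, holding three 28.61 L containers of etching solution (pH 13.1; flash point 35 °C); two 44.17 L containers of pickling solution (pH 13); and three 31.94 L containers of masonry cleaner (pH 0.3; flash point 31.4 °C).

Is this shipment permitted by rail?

No

pH 13.1 meets the Class 8 criterion (Corrosive), so the etching solution is Class 8.
The pickling solution has pH 13, which is ≥ 12.5, so it is Class 8 (Corrosive).
With pH 0.3 (≤ 2), the masonry cleaner falls in Class 8.
Class 8 net quantity: (three 28.61 L containers = 85.83 L) + (two 44.17 L containers = 88.34 L) + (three 31.94 L containers = 95.82 L) = 269.99 L.
That exceeds the Class 8 rail limit of 250 L.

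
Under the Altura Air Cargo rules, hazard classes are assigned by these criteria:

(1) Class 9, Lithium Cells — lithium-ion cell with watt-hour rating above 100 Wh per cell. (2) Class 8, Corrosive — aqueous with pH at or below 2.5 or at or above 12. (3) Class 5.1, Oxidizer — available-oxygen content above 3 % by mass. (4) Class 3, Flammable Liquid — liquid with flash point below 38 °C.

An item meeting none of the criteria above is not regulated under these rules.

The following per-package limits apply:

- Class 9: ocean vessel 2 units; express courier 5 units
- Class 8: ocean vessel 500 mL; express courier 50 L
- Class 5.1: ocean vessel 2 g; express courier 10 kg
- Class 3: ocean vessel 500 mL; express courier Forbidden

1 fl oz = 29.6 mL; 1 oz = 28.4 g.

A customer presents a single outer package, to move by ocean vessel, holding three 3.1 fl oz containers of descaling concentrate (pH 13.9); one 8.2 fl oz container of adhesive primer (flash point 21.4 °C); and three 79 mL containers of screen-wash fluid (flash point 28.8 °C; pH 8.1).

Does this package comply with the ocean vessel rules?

Yes

The descaling concentrate has pH 13.9, which is ≥ 12, so it is Class 8 (Corrosive).
Adhesive primer: flash point 21.4 °C < 38 °C → Class 3 (Flammable Liquid).
The screen-wash fluid has flash point 28.8 °C, which is < 38 °C, so it is Class 3 (Flammable Liquid).
Class 8 quantity: three 3.1 fl oz containers = 275.28 mL.
275.28 mL ≤ 500 mL (ocean vessel limit, Class 8) — within limit.
Class 3 net quantity: (one 8.2 fl oz container = 242.72 mL) + (three 79 mL containers = 237 mL) = 479.72 mL.
479.72 mL is within the ocean vessel limit of 500 mL for Class 3.
Every hazard class is within its ocean vessel limit and no segregation rule is violated.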